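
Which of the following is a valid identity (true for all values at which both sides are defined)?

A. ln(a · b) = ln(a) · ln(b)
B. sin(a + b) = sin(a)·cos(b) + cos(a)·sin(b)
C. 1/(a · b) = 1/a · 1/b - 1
A: fails at (2, 4) — LHS = ln(8) ≈ 2.079, RHS = ln(2)·ln(4) ≈ 0.9609.
B: holds — e.g. at (2, 5), both sides equal sin(7) ≈ 0.657.
C: fails at (5, 5) — LHS = 1/25, RHS = -24/25.

Answer: B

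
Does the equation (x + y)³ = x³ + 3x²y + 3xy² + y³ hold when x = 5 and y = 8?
Substituting x = 5, y = 8:

LHS = (5 + 8)³ = 2197
RHS = 5³ + 3·5²·8 + 3·5·8² + 8³ = 2197

LHS = RHS, so the equation holds at this point.

Answer: Holds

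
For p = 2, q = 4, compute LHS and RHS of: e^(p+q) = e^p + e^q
LHS = e^(2+4) = e^6 ≈ 403.4
RHS = e^2 + e^4 ≈ 61.99

LHS ≠ RHS (they differ by about 341.4), so the equation does not hold here.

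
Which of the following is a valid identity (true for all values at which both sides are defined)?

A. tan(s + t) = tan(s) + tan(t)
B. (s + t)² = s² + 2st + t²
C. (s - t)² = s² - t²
B

A: fails at (3, 3) — LHS = tan(6) ≈ -0.291, RHS = 2·tan(3) ≈ -0.2851.
B: holds — e.g. at (1, 3), both sides equal 16.
C: fails at (2, 3) — LHS = 1, RHS = -5.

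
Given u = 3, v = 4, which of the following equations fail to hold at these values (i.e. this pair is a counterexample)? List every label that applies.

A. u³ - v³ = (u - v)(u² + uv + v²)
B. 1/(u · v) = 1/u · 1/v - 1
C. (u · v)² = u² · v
B, C

Evaluating each claim at the given values:
A. LHS = -37, RHS = -37 → holds here (LHS = RHS)
B. LHS = 1/12, RHS = -11/12 → fails here (LHS ≠ RHS)
C. LHS = 144, RHS = 36 → fails here (LHS ≠ RHS)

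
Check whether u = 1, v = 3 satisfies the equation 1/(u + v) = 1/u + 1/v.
Substituting u = 1, v = 3:

LHS = 1/(1 + 3) = 1/4
RHS = 1/1 + 1/3 = 4/3

LHS ≠ RHS, so the equation does not hold at this point.

Answer: Fails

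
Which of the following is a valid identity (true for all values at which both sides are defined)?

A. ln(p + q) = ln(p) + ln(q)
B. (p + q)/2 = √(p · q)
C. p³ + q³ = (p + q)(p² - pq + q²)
A: fails at (5, 5) — LHS = ln(10) ≈ 2.303, RHS = 2·ln(5) ≈ 3.219.
B: fails at (3, 5) — LHS = 4, RHS = √(15) ≈ 3.873.
C: holds — e.g. at (1, 5), both sides equal 126.

Answer: C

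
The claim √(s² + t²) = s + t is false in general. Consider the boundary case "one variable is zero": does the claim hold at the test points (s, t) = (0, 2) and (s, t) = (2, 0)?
At (0, 2): LHS = 2, RHS = 2 → equal
At (2, 0): LHS = 2, RHS = 2 → equal

So the claim does hold at both of these boundary points, even though it is not an identity.

Answer: Yes, holds at both test points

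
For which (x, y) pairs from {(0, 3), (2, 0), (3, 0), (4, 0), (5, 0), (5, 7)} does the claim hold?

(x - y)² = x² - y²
Testing each pair:
(0, 3): LHS = 9, RHS = -9 → fails
(2, 0): LHS = 4, RHS = 4 → holds
(3, 0): LHS = 9, RHS = 9 → holds
(4, 0): LHS = 16, RHS = 16 → holds
(5, 0): LHS = 25, RHS = 25 → holds
(5, 7): LHS = 4, RHS = -24 → fails

4 of 6 pairs satisfy the claim.

Answer: (2, 0), (3, 0), (4, 0), (5, 0)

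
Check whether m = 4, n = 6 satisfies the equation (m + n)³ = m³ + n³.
Fails

Substituting m = 4, n = 6:

LHS = (4 + 6)³ = 1000
RHS = 4³ + 6³ = 280

LHS ≠ RHS, so the equation does not hold at this point.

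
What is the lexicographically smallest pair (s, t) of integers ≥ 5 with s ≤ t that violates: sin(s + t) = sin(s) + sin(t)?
(s, t) = (5, 5)

Substituting (5, 5) into the claim:
LHS = sin(5 + 5) = sin(10) ≈ -0.544
RHS = sin(5) + sin(5) = 2·sin(5) ≈ -1.918

Since LHS ≠ RHS, this pair disproves the claim, and no lexicographically smaller pair (s ≤ t, integers ≥ 5) does.

For instance (7, 10) is also a counterexample (LHS = sin(17) ≈ -0.9614, RHS = sin(10) + sin(7) ≈ 0.113), but it's lexicographically larger.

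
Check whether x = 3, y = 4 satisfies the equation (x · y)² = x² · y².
Holds

Substituting x = 3, y = 4:

LHS = (3 · 4)² = 144
RHS = 3² · 4² = 144

LHS = RHS, so the equation holds at this point.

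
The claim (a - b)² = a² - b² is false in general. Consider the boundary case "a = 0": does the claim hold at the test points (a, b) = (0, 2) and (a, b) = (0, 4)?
No, fails at both test points

At (0, 2): LHS = 4 ≠ RHS = -4
At (0, 4): LHS = 16 ≠ RHS = -16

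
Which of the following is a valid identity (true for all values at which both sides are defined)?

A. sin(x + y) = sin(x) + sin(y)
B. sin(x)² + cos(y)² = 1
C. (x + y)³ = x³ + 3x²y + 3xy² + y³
C

A: fails at (1, 1) — LHS = sin(2) ≈ 0.9093, RHS = 2·sin(1) ≈ 1.683.
B: fails at (4, 6) — LHS = sin(4)² + cos(6)² ≈ 1.495, RHS = 1.
C: holds — e.g. at (0, 1), both sides equal 1.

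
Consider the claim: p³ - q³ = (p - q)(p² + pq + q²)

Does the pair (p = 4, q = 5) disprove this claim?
No

Substituting p = 4, q = 5:
LHS = 4³ - 5³ = -61
RHS = (4 - 5)(4² + 4·5 + 5²) = -61

The sides agree, so this pair does not disprove the claim.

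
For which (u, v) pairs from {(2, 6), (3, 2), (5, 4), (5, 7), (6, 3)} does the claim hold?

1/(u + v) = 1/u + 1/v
Testing each pair:
(2, 6): LHS = 1/8, RHS = 2/3 → fails
(3, 2): LHS = 1/5, RHS = 5/6 → fails
(5, 4): LHS = 1/9, RHS = 9/20 → fails
(5, 7): LHS = 1/12, RHS = 12/35 → fails
(6, 3): LHS = 1/9, RHS = 1/2 → fails

No pair satisfies the claim.

Answer: None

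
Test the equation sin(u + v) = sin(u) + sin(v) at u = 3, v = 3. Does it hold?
Fails

Substituting u = 3, v = 3:

LHS = sin(3 + 3) = sin(6) ≈ -0.2794
RHS = sin(3) + sin(3) = 2·sin(3) ≈ 0.2822

LHS ≠ RHS, so the equation does not hold at this point.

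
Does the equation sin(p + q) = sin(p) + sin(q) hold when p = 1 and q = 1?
Substituting p = 1, q = 1:

LHS = sin(1 + 1) = sin(2) ≈ 0.9093
RHS = sin(1) + sin(1) = 2·sin(1) ≈ 1.683

LHS ≠ RHS, so the equation does not hold at this point.

Answer: Fails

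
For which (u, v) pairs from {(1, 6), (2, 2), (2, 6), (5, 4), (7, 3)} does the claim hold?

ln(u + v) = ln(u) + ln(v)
(2, 2)

Testing each pair:
(1, 6): LHS = ln(7) ≈ 1.946, RHS = ln(6) ≈ 1.792 → fails
(2, 2): LHS = ln(4) ≈ 1.386, RHS = 2·ln(2) ≈ 1.386 → holds
(2, 6): LHS = ln(8) ≈ 2.079, RHS = ln(2) + ln(6) ≈ 2.485 → fails
(5, 4): LHS = ln(9) ≈ 2.197, RHS = ln(4) + ln(5) ≈ 2.996 → fails
(7, 3): LHS = ln(10) ≈ 2.303, RHS = ln(3) + ln(7) ≈ 3.045 → fails

1 of 5 pairs satisfies the claim.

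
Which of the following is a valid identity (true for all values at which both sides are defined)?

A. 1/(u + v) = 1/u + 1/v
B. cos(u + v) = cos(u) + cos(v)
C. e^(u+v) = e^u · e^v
C

A: fails at (3, 4) — LHS = 1/7, RHS = 7/12.
B: fails at (2, 4) — LHS = cos(6) ≈ 0.9602, RHS = cos(4) + cos(2) ≈ -1.07.
C: holds — e.g. at (3, 7), both sides equal e^10 ≈ 22026.5.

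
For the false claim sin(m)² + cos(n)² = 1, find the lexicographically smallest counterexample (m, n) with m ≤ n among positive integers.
(m, n) = (1, 2)

Substituting (1, 2) into the claim:
LHS = sin(1)² + cos(2)² ≈ 0.8813
RHS = 1

Since LHS ≠ RHS, this pair disproves the claim, and no lexicographically smaller pair (m ≤ n, positive integers) does.

For instance (2, 4) is also a counterexample (LHS = cos(4)² + sin(2)² ≈ 1.254, RHS = 1), but it's lexicographically larger.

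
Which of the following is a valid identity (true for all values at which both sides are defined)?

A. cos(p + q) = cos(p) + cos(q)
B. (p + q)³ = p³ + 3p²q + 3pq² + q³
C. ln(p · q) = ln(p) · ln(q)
A: fails at (3, 4) — LHS = cos(7) ≈ 0.7539, RHS = cos(3) + cos(4) ≈ -1.644.
B: holds — e.g. at (1, 1), both sides equal 8.
C: fails at (4, 4) — LHS = ln(16) ≈ 2.773, RHS = ln(4)² ≈ 1.922.

Answer: B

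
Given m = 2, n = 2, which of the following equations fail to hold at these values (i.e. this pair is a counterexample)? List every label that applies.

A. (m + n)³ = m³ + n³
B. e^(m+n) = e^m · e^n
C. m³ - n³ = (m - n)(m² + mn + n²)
A

Evaluating each claim at the given values:
A. LHS = 64, RHS = 16 → fails here (LHS ≠ RHS)
B. LHS = e^4 ≈ 54.6, RHS = e^4 ≈ 54.6 → holds here (LHS = RHS)
C. LHS = 0, RHS = 0 → holds here (LHS = RHS)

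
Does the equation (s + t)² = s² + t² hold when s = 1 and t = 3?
Fails

Substituting s = 1, t = 3:

LHS = (1 + 3)² = 16
RHS = 1² + 3² = 10

LHS ≠ RHS, so the equation does not hold at this point.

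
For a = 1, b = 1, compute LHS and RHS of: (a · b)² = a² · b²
LHS = (1 · 1)² = 1
RHS = 1² · 1² = 1

LHS = RHS: the two sides agree.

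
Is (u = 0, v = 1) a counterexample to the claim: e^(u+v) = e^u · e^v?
Substituting u = 0, v = 1:
LHS = e^(0+1) = e ≈ 2.718
RHS = e^0 · e^1 = e ≈ 2.718

The sides agree, so this pair does not disprove the claim.

Answer: No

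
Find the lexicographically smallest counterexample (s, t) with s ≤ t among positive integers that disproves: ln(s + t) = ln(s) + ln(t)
(s, t) = (1, 1)

Substituting (1, 1) into the claim:
LHS = ln(1 + 1) = ln(2) ≈ 0.6931
RHS = ln(1) + ln(1) = 0

Since LHS ≠ RHS, this pair disproves the claim, and no lexicographically smaller pair (s ≤ t, positive integers) does.

For instance (4, 4) is also a counterexample (LHS = ln(8) ≈ 2.079, RHS = 2·ln(4) ≈ 2.773), but it's lexicographically larger.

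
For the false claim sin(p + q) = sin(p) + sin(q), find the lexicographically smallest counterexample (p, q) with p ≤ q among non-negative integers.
(p, q) = (1, 1)

Substituting (1, 1) into the claim:
LHS = sin(1 + 1) = sin(2) ≈ 0.9093
RHS = sin(1) + sin(1) = 2·sin(1) ≈ 1.683

Since LHS ≠ RHS, this pair disproves the claim, and no lexicographically smaller pair (p ≤ q, non-negative integers) does.

For instance (5, 5) is also a counterexample (LHS = sin(10) ≈ -0.544, RHS = 2·sin(5) ≈ -1.918), but it's lexicographically larger.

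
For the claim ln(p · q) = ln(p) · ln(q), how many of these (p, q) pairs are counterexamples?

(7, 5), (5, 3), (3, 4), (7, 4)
Testing each pair:
(7, 5): LHS = ln(35) ≈ 3.555, RHS = ln(5)·ln(7) ≈ 3.132 → counterexample
(5, 3): LHS = ln(15) ≈ 2.708, RHS = ln(3)·ln(5) ≈ 1.768 → counterexample
(3, 4): LHS = ln(12) ≈ 2.485, RHS = ln(3)·ln(4) ≈ 1.523 → counterexample
(7, 4): LHS = ln(28) ≈ 3.332, RHS = ln(4)·ln(7) ≈ 2.698 → counterexample

That makes 4 counterexamples.

Answer: 4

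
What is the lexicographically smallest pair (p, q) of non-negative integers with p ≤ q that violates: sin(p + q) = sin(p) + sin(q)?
At (0, 3): both sides equal sin(3) ≈ 0.1411, so it holds there.
At (0, 5): both sides equal sin(5) ≈ -0.9589, so it holds there.

Substituting (1, 1) into the claim:
LHS = sin(1 + 1) = sin(2) ≈ 0.9093
RHS = sin(1) + sin(1) = 2·sin(1) ≈ 1.683

Since LHS ≠ RHS, this pair disproves the claim, and no lexicographically smaller pair (p ≤ q, non-negative integers) does.

For instance (2, 7) is also a counterexample (LHS = sin(9) ≈ 0.4121, RHS = sin(7) + sin(2) ≈ 1.566), but it's lexicographically larger.

Answer: (p, q) = (1, 1)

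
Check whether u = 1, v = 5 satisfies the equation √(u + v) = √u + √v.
Substituting u = 1, v = 5:

LHS = √(1 + 5) = √(6) ≈ 2.449
RHS = √1 + √5 = 1 + √(5) ≈ 3.236

LHS ≠ RHS, so the equation does not hold at this point.

Answer: Fails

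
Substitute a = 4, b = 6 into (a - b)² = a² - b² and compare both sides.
LHS = (4 - 6)² = 4
RHS = 4² - 6² = -20

LHS ≠ RHS, so the equation does not hold here.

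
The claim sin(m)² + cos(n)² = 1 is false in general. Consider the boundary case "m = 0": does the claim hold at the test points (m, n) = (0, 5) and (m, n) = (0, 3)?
No, fails at both test points

At (0, 5): LHS = cos(5)² ≈ 0.08046 ≠ RHS = 1
At (0, 3): LHS = cos(3)² ≈ 0.9801 ≠ RHS = 1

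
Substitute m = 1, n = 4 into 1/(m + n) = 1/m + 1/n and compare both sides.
LHS = 1/(1 + 4) = 1/5
RHS = 1/1 + 1/4 = 5/4

LHS ≠ RHS, so the equation does not hold here.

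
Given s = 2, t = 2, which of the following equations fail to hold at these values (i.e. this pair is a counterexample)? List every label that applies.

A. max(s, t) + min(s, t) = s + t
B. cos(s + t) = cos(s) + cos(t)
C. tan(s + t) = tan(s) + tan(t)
Evaluating each claim at the given values:
A. LHS = 4, RHS = 4 → holds here (LHS = RHS)
B. LHS = cos(4) ≈ -0.6536, RHS = 2·cos(2) ≈ -0.8323 → fails here (LHS ≠ RHS)
C. LHS = tan(4) ≈ 1.158, RHS = 2·tan(2) ≈ -4.37 → fails here (LHS ≠ RHS)

Answer: B, C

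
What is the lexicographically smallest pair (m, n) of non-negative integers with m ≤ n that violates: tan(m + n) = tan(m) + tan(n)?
Substituting (1, 1) into the claim:
LHS = tan(1 + 1) = tan(2) ≈ -2.185
RHS = tan(1) + tan(1) = 2·tan(1) ≈ 3.115

Since LHS ≠ RHS, this pair disproves the claim, and no lexicographically smaller pair (m ≤ n, non-negative integers) does.

For instance (4, 6) is also a counterexample (LHS = tan(10) ≈ 0.6484, RHS = tan(6) + tan(4) ≈ 0.8668), but it's lexicographically larger.

Answer: (m, n) = (1, 1)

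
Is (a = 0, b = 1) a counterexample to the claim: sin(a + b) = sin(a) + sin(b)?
No

Substituting a = 0, b = 1:
LHS = sin(0 + 1) = sin(1) ≈ 0.8415
RHS = sin(0) + sin(1) = sin(1) ≈ 0.8415

The sides agree, so this pair does not disprove the claim.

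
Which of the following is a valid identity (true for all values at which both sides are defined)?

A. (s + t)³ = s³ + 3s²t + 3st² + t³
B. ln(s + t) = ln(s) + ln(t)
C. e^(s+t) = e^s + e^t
A

A: holds — e.g. at (1, 4), both sides equal 125.
B: fails at (4, 4) — LHS = ln(8) ≈ 2.079, RHS = 2·ln(4) ≈ 2.773.
C: fails at (2, 5) — LHS = e^7 ≈ 1097, RHS = e^2 + e^5 ≈ 155.8.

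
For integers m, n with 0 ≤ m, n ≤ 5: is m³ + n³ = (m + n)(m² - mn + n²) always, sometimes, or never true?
Always true

The identity holds for every pair in the range. For instance at (m, n) = (0, 5): both sides equal 125.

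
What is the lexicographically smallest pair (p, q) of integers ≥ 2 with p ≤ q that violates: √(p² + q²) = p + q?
Substituting (2, 2) into the claim:
LHS = √(2² + 2²) = 2·√(2) ≈ 2.828
RHS = 2 + 2 = 4

Since LHS ≠ RHS, this pair disproves the claim, and no lexicographically smaller pair (p ≤ q, integers ≥ 2) does.

For instance (2, 7) is also a counterexample (LHS = √(53) ≈ 7.28, RHS = 9), but it's lexicographically larger.

Answer: (p, q) = (2, 2)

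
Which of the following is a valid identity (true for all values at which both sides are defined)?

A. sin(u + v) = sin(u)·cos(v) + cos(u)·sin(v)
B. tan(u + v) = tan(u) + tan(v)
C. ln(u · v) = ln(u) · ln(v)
A

A: holds — e.g. at (5, 5), both sides equal sin(10) ≈ -0.544.
B: fails at (3, 3) — LHS = tan(6) ≈ -0.291, RHS = 2·tan(3) ≈ -0.2851.
C: fails at (2, 7) — LHS = ln(14) ≈ 2.639, RHS = ln(2)·ln(7) ≈ 1.349.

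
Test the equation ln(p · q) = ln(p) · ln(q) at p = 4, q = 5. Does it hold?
Substituting p = 4, q = 5:

LHS = ln(4 · 5) = ln(20) ≈ 2.996
RHS = ln(4) · ln(5) ≈ 2.231

LHS ≠ RHS, so the equation does not hold at this point.

Answer: Fails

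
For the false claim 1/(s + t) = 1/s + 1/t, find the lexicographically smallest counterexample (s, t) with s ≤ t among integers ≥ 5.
Substituting (5, 5) into the claim:
LHS = 1/(5 + 5) = 1/10
RHS = 1/5 + 1/5 = 2/5

Since LHS ≠ RHS, this pair disproves the claim, and no lexicographically smaller pair (s ≤ t, integers ≥ 5) does.

For instance (6, 10) is also a counterexample (LHS = 1/16, RHS = 4/15), but it's lexicographically larger.

Answer: (s, t) = (5, 5)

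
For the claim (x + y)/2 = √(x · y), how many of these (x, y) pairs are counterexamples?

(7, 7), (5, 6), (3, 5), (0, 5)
Testing each pair:
(7, 7): LHS = 7, RHS = 7 → satisfies claim
(5, 6): LHS = 11/2, RHS = √(30) ≈ 5.477 → counterexample
(3, 5): LHS = 4, RHS = √(15) ≈ 3.873 → counterexample
(0, 5): LHS = 5/2, RHS = 0 → counterexample

That makes 3 counterexamples.

Answer: 3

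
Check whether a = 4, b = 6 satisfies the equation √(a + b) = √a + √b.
Fails

Substituting a = 4, b = 6:

LHS = √(4 + 6) = √(10) ≈ 3.162
RHS = √4 + √6 = 2 + √(6) ≈ 4.449

LHS ≠ RHS, so the equation does not hold at this point.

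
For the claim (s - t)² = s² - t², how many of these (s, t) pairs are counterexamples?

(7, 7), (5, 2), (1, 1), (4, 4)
Testing each pair:
(7, 7): LHS = 0, RHS = 0 → satisfies claim
(5, 2): LHS = 9, RHS = 21 → counterexample
(1, 1): LHS = 0, RHS = 0 → satisfies claim
(4, 4): LHS = 0, RHS = 0 → satisfies claim

That makes 1 counterexample.

Answer: 1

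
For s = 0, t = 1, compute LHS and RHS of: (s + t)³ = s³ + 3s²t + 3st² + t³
LHS = (0 + 1)³ = 1
RHS = 0³ + 3·0²·1 + 3·0·1² + 1³ = 1

LHS = RHS: the two sides agree.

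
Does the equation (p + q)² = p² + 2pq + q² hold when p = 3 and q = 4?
Holds

Substituting p = 3, q = 4:

LHS = (3 + 4)² = 49
RHS = 3² + 2·3·4 + 4² = 49

LHS = RHS, so the equation holds at this point.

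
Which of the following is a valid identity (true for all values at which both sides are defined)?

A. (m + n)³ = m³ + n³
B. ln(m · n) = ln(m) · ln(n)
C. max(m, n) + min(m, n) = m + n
C

A: fails at (6, 7) — LHS = 2197, RHS = 559.
B: fails at (2, 3) — LHS = ln(6) ≈ 1.792, RHS = ln(2)·ln(3) ≈ 0.7615.
C: holds — e.g. at (1, 1), both sides equal 2.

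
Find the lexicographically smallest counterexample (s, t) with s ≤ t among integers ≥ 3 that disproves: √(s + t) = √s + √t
(s, t) = (3, 3)

Substituting (3, 3) into the claim:
LHS = √(3 + 3) = √(6) ≈ 2.449
RHS = √3 + √3 = 2·√(3) ≈ 3.464

Since LHS ≠ RHS, this pair disproves the claim, and no lexicographically smaller pair (s ≤ t, integers ≥ 3) does.

For instance (8, 9) is also a counterexample (LHS = √(17) ≈ 4.123, RHS = 2·√(2) + 3 ≈ 5.828), but it's lexicographically larger.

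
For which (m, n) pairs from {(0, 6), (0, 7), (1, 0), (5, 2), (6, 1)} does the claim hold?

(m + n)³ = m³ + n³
Testing each pair:
(0, 6): LHS = 216, RHS = 216 → holds
(0, 7): LHS = 343, RHS = 343 → holds
(1, 0): LHS = 1, RHS = 1 → holds
(5, 2): LHS = 343, RHS = 133 → fails
(6, 1): LHS = 343, RHS = 217 → fails

3 of 5 pairs satisfy the claim.

Answer: (0, 6), (0, 7), (1, 0)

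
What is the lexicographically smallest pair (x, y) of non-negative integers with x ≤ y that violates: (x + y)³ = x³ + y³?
Substituting (1, 1) into the claim:
LHS = (1 + 1)³ = 8
RHS = 1³ + 1³ = 2

Since LHS ≠ RHS, this pair disproves the claim, and no lexicographically smaller pair (x ≤ y, non-negative integers) does.

For instance (4, 6) is also a counterexample (LHS = 1000, RHS = 280), but it's lexicographically larger.

Answer: (x, y) = (1, 1)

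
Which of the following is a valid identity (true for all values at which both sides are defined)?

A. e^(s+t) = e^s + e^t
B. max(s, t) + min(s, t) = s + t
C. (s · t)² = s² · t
A: fails at (1, 2) — LHS = e^3 ≈ 20.09, RHS = e + e^2 ≈ 10.11.
B: holds — e.g. at (5, 5), both sides equal 10.
C: fails at (2, 7) — LHS = 196, RHS = 28.

Answer: B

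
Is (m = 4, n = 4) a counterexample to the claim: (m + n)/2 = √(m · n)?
Substituting m = 4, n = 4:
LHS = (4 + 4)/2 = 4
RHS = √(4 · 4) = 4

The sides agree, so this pair does not disprove the claim.

Answer: No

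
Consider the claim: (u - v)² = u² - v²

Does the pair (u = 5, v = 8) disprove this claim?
Substituting u = 5, v = 8:
LHS = (5 - 8)² = 9
RHS = 5² - 8² = -39

Since LHS ≠ RHS, this pair disproves the claim.

Answer: Yes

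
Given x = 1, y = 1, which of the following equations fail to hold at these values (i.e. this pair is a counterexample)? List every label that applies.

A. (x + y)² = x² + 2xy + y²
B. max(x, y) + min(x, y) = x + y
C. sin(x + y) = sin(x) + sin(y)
C

Evaluating each claim at the given values:
A. LHS = 4, RHS = 4 → holds here (LHS = RHS)
B. LHS = 2, RHS = 2 → holds here (LHS = RHS)
C. LHS = sin(2) ≈ 0.9093, RHS = 2·sin(1) ≈ 1.683 → fails here (LHS ≠ RHS)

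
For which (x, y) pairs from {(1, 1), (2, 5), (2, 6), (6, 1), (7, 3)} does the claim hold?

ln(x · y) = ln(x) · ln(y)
Testing each pair:
(1, 1): LHS = 0, RHS = 0 → holds
(2, 5): LHS = ln(10) ≈ 2.303, RHS = ln(2)·ln(5) ≈ 1.116 → fails
(2, 6): LHS = ln(12) ≈ 2.485, RHS = ln(2)·ln(6) ≈ 1.242 → fails
(6, 1): LHS = ln(6) ≈ 1.792, RHS = 0 → fails
(7, 3): LHS = ln(21) ≈ 3.045, RHS = ln(3)·ln(7) ≈ 2.138 → fails

1 of 5 pairs satisfies the claim.

Answer: (1, 1)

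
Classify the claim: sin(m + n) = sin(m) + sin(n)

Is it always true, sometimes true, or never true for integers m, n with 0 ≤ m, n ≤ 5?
Sometimes true

It holds at (m, n) = (0, 4) (both sides equal sin(4) ≈ -0.7568), but fails at (m, n) = (2, 1) (LHS = sin(3) ≈ 0.1411, RHS = sin(1) + sin(2) ≈ 1.751).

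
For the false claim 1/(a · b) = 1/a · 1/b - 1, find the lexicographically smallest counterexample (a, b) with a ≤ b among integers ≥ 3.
(a, b) = (3, 3)

Substituting (3, 3) into the claim:
LHS = 1/(3 · 3) = 1/9
RHS = 1/3 · 1/3 - 1 = -8/9

Since LHS ≠ RHS, this pair disproves the claim, and no lexicographically smaller pair (a ≤ b, integers ≥ 3) does.

For instance (4, 6) is also a counterexample (LHS = 1/24, RHS = -23/24), but it's lexicographically larger.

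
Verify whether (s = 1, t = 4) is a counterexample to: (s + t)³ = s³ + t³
Yes

Substituting s = 1, t = 4:
LHS = (1 + 4)³ = 125
RHS = 1³ + 4³ = 65

Since LHS ≠ RHS, this pair disproves the claim.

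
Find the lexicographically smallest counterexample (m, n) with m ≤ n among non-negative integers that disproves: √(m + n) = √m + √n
(m, n) = (1, 1)

At (0, 1): both sides equal 1, so it holds there.

Substituting (1, 1) into the claim:
LHS = √(1 + 1) = √(2) ≈ 1.414
RHS = √1 + √1 = 2

Since LHS ≠ RHS, this pair disproves the claim, and no lexicographically smaller pair (m ≤ n, non-negative integers) does.

For instance (1, 2) is also a counterexample (LHS = √(3) ≈ 1.732, RHS = 1 + √(2) ≈ 2.414), but it's lexicographically larger.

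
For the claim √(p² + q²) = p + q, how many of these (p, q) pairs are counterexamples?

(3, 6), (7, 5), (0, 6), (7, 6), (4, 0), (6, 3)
4

Testing each pair:
(3, 6): LHS = 3·√(5) ≈ 6.708, RHS = 9 → counterexample
(7, 5): LHS = √(74) ≈ 8.602, RHS = 12 → counterexample
(0, 6): LHS = 6, RHS = 6 → satisfies claim
(7, 6): LHS = √(85) ≈ 9.22, RHS = 13 → counterexample
(4, 0): LHS = 4, RHS = 4 → satisfies claim
(6, 3): LHS = 3·√(5) ≈ 6.708, RHS = 9 → counterexample

That makes 4 counterexamples.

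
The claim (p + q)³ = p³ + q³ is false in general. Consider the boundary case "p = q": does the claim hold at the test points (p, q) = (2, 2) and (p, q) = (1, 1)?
At (2, 2): LHS = 64 ≠ RHS = 16
At (1, 1): LHS = 8 ≠ RHS = 2

Answer: No, fails at both test points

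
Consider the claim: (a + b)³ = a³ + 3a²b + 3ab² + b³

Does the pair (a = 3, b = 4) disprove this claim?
No

Substituting a = 3, b = 4:
LHS = (3 + 4)³ = 343
RHS = 3³ + 3·3²·4 + 3·3·4² + 4³ = 343

The sides agree, so this pair does not disprove the claim.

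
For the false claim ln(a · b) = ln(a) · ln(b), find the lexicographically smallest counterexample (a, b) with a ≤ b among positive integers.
Substituting (1, 2) into the claim:
LHS = ln(1 · 2) = ln(2) ≈ 0.6931
RHS = ln(1) · ln(2) = 0

Since LHS ≠ RHS, this pair disproves the claim, and no lexicographically smaller pair (a ≤ b, positive integers) does.

For instance (2, 2) is also a counterexample (LHS = ln(4) ≈ 1.386, RHS = ln(2)² ≈ 0.4805), but it's lexicographically larger.

Answer: (a, b) = (1, 2)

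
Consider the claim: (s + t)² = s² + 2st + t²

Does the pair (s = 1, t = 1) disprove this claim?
Substituting s = 1, t = 1:
LHS = (1 + 1)² = 4
RHS = 1² + 2·1·1 + 1² = 4

The sides agree, so this pair does not disprove the claim.

Answer: No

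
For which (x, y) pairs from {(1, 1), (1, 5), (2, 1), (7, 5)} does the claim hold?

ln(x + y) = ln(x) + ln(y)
None

Testing each pair:
(1, 1): LHS = ln(2) ≈ 0.6931, RHS = 0 → fails
(1, 5): LHS = ln(6) ≈ 1.792, RHS = ln(5) ≈ 1.609 → fails
(2, 1): LHS = ln(3) ≈ 1.099, RHS = ln(2) ≈ 0.6931 → fails
(7, 5): LHS = ln(12) ≈ 2.485, RHS = ln(5) + ln(7) ≈ 3.555 → fails

No pair satisfies the claim.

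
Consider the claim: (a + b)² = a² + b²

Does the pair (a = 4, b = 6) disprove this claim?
Yes

Substituting a = 4, b = 6:
LHS = (4 + 6)² = 100
RHS = 4² + 6² = 52

Since LHS ≠ RHS, this pair disproves the claim.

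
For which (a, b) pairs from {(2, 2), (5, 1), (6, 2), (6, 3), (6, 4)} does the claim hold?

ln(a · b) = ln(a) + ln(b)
Testing each pair:
(2, 2): LHS = ln(4) ≈ 1.386, RHS = 2·ln(2) ≈ 1.386 → holds
(5, 1): LHS = ln(5) ≈ 1.609, RHS = ln(5) ≈ 1.609 → holds
(6, 2): LHS = ln(12) ≈ 2.485, RHS = ln(2) + ln(6) ≈ 2.485 → holds
(6, 3): LHS = ln(18) ≈ 2.89, RHS = ln(3) + ln(6) ≈ 2.89 → holds
(6, 4): LHS = ln(24) ≈ 3.178, RHS = ln(4) + ln(6) ≈ 3.178 → holds

Every pair satisfies the claim.

Answer: All pairs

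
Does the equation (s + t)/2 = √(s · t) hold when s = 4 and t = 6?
Fails

Substituting s = 4, t = 6:

LHS = (4 + 6)/2 = 5
RHS = √(4 · 6) = 2·√(6) ≈ 4.899

LHS ≠ RHS, so the equation does not hold at this point.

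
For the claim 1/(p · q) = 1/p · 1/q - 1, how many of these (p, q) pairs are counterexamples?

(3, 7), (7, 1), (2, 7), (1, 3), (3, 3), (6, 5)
6

Testing each pair:
(3, 7): LHS = 1/21, RHS = -20/21 → counterexample
(7, 1): LHS = 1/7, RHS = -6/7 → counterexample
(2, 7): LHS = 1/14, RHS = -13/14 → counterexample
(1, 3): LHS = 1/3, RHS = -2/3 → counterexample
(3, 3): LHS = 1/9, RHS = -8/9 → counterexample
(6, 5): LHS = 1/30, RHS = -29/30 → counterexample

That makes 6 counterexamples.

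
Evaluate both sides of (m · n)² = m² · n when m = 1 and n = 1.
LHS = (1 · 1)² = 1
RHS = 1² · 1 = 1

LHS = RHS: the two sides agree.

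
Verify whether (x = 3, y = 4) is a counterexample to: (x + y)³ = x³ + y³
Substituting x = 3, y = 4:
LHS = (3 + 4)³ = 343
RHS = 3³ + 4³ = 91

Since LHS ≠ RHS, this pair disproves the claim.

Answer: Yes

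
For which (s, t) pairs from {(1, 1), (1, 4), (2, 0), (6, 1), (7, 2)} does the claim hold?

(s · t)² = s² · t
(1, 1), (2, 0), (6, 1)

Testing each pair:
(1, 1): LHS = 1, RHS = 1 → holds
(1, 4): LHS = 16, RHS = 4 → fails
(2, 0): LHS = 0, RHS = 0 → holds
(6, 1): LHS = 36, RHS = 36 → holds
(7, 2): LHS = 196, RHS = 98 → fails

3 of 5 pairs satisfy the claim.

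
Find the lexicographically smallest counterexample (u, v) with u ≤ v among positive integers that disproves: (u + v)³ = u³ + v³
(u, v) = (1, 1)

Substituting (1, 1) into the claim:
LHS = (1 + 1)³ = 8
RHS = 1³ + 1³ = 2

Since LHS ≠ RHS, this pair disproves the claim, and no lexicographically smaller pair (u ≤ v, positive integers) does.

For instance (3, 3) is also a counterexample (LHS = 216, RHS = 54), but it's lexicographically larger.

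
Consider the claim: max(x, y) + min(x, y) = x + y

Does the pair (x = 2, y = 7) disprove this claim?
No

Substituting x = 2, y = 7:
LHS = max(2, 7) + min(2, 7) = 9
RHS = 2 + 7 = 9

The sides agree, so this pair does not disprove the claim.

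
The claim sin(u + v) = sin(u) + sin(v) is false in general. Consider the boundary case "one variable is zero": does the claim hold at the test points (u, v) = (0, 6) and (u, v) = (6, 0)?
At (0, 6): LHS = sin(6) ≈ -0.2794, RHS = sin(6) ≈ -0.2794 → equal
At (6, 0): LHS = sin(6) ≈ -0.2794, RHS = sin(6) ≈ -0.2794 → equal

So the claim does hold at both of these boundary points, even though it is not an identity.

Answer: Yes, holds at both test points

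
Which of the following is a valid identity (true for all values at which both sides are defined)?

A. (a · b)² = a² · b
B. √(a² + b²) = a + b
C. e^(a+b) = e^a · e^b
A: fails at (3, 3) — LHS = 81, RHS = 27.
B: fails at (2, 3) — LHS = √(13) ≈ 3.606, RHS = 5.
C: holds — e.g. at (2, 3), both sides equal e^5 ≈ 148.4.

Answer: C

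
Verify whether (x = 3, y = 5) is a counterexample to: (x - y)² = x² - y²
Yes

Substituting x = 3, y = 5:
LHS = (3 - 5)² = 4
RHS = 3² - 5² = -16

Since LHS ≠ RHS, this pair disproves the claim.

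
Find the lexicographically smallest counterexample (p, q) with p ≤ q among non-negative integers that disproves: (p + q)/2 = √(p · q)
(p, q) = (0, 1)

At (0, 0): both sides equal 0, so it holds there.

Substituting (0, 1) into the claim:
LHS = (0 + 1)/2 = 1/2
RHS = √(0 · 1) = 0

Since LHS ≠ RHS, this pair disproves the claim, and no lexicographically smaller pair (p ≤ q, non-negative integers) does.

For instance (3, 6) is also a counterexample (LHS = 9/2, RHS = 3·√(2) ≈ 4.243), but it's lexicographically larger.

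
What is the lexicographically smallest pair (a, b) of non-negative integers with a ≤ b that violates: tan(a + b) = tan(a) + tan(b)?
(a, b) = (1, 1)

At (0, 4): both sides equal tan(4) ≈ 1.158, so it holds there.

Substituting (1, 1) into the claim:
LHS = tan(1 + 1) = tan(2) ≈ -2.185
RHS = tan(1) + tan(1) = 2·tan(1) ≈ 3.115

Since LHS ≠ RHS, this pair disproves the claim, and no lexicographically smaller pair (a ≤ b, non-negative integers) does.

For instance (6, 6) is also a counterexample (LHS = tan(12) ≈ -0.6359, RHS = 2·tan(6) ≈ -0.582), but it's lexicographically larger.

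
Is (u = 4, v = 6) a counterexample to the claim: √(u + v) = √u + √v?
Substituting u = 4, v = 6:
LHS = √(4 + 6) = √(10) ≈ 3.162
RHS = √4 + √6 = 2 + √(6) ≈ 4.449

Since LHS ≠ RHS, this pair disproves the claim.

Answer: Yes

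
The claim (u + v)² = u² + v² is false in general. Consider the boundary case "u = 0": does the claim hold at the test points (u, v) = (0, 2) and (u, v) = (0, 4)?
Yes, holds at both test points

At (0, 2): LHS = 4, RHS = 4 → equal
At (0, 4): LHS = 16, RHS = 16 → equal

So the claim does hold at both of these boundary points, even though it is not an identity.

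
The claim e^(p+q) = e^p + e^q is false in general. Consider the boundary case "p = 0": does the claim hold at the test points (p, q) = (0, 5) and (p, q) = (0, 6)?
No, fails at both test points

At (0, 5): LHS = e^5 ≈ 148.4 ≠ RHS = 1 + e^5 ≈ 149.4
At (0, 6): LHS = e^6 ≈ 403.4 ≠ RHS = 1 + e^6 ≈ 404.4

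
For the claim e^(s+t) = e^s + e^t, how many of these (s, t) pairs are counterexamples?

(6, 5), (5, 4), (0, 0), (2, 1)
4

Testing each pair:
(6, 5): LHS = e^11 ≈ 59874.1, RHS = e^5 + e^6 ≈ 551.8 → counterexample
(5, 4): LHS = e^9 ≈ 8103, RHS = e^4 + e^5 ≈ 203 → counterexample
(0, 0): LHS = 1, RHS = 2 → counterexample
(2, 1): LHS = e^3 ≈ 20.09, RHS = e + e^2 ≈ 10.11 → counterexample

That makes 4 counterexamples.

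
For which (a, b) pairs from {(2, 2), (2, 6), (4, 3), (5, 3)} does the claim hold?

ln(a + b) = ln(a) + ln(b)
(2, 2)

Testing each pair:
(2, 2): LHS = ln(4) ≈ 1.386, RHS = 2·ln(2) ≈ 1.386 → holds
(2, 6): LHS = ln(8) ≈ 2.079, RHS = ln(2) + ln(6) ≈ 2.485 → fails
(4, 3): LHS = ln(7) ≈ 1.946, RHS = ln(3) + ln(4) ≈ 2.485 → fails
(5, 3): LHS = ln(8) ≈ 2.079, RHS = ln(3) + ln(5) ≈ 2.708 → fails

1 of 4 pairs satisfies the claim.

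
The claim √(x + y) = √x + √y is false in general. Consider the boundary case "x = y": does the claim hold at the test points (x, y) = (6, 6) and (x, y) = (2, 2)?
At (6, 6): LHS = 2·√(3) ≈ 3.464 ≠ RHS = 2·√(6) ≈ 4.899
At (2, 2): LHS = 2 ≠ RHS = 2·√(2) ≈ 2.828

Answer: No, fails at both test points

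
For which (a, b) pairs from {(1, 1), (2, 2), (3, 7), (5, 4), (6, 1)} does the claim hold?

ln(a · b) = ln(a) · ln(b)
(1, 1)

Testing each pair:
(1, 1): LHS = 0, RHS = 0 → holds
(2, 2): LHS = ln(4) ≈ 1.386, RHS = ln(2)² ≈ 0.4805 → fails
(3, 7): LHS = ln(21) ≈ 3.045, RHS = ln(3)·ln(7) ≈ 2.138 → fails
(5, 4): LHS = ln(20) ≈ 2.996, RHS = ln(4)·ln(5) ≈ 2.231 → fails
(6, 1): LHS = ln(6) ≈ 1.792, RHS = 0 → fails

1 of 5 pairs satisfies the claim.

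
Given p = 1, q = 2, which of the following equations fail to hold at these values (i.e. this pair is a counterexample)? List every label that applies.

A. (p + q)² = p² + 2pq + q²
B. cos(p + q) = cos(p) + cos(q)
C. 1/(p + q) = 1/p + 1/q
Evaluating each claim at the given values:
A. LHS = 9, RHS = 9 → holds here (LHS = RHS)
B. LHS = cos(3) ≈ -0.99, RHS = cos(2) + cos(1) ≈ 0.1242 → fails here (LHS ≠ RHS)
C. LHS = 1/3, RHS = 3/2 → fails here (LHS ≠ RHS)

Answer: B, C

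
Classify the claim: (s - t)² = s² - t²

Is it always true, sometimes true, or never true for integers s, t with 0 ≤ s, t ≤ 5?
Sometimes true

It holds at (s, t) = (5, 0) (both sides equal 25), but fails at (s, t) = (5, 2) (LHS = 9, RHS = 21).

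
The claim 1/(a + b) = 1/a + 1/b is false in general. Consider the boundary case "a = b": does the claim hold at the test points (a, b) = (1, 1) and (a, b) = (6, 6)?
At (1, 1): LHS = 1/2 ≠ RHS = 2
At (6, 6): LHS = 1/12 ≠ RHS = 1/3

Answer: No, fails at both test points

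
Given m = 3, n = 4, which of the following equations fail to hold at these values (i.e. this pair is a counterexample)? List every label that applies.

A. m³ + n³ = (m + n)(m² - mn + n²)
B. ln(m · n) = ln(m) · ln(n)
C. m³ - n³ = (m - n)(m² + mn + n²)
B

Evaluating each claim at the given values:
A. LHS = 91, RHS = 91 → holds here (LHS = RHS)
B. LHS = ln(12) ≈ 2.485, RHS = ln(3)·ln(4) ≈ 1.523 → fails here (LHS ≠ RHS)
C. LHS = -37, RHS = -37 → holds here (LHS = RHS)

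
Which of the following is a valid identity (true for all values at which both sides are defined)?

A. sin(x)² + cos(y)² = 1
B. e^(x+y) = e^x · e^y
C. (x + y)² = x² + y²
B

A: fails at (3, 5) — LHS = sin(3)² + cos(5)² ≈ 0.1004, RHS = 1.
B: holds — e.g. at (2, 5), both sides equal e^7 ≈ 1097.
C: fails at (5, 5) — LHS = 100, RHS = 50.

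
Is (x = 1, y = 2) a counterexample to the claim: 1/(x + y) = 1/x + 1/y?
Yes

Substituting x = 1, y = 2:
LHS = 1/(1 + 2) = 1/3
RHS = 1/1 + 1/2 = 3/2

Since LHS ≠ RHS, this pair disproves the claim.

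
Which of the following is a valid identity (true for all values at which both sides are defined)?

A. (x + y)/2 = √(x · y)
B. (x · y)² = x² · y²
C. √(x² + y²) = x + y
A: fails at (2, 4) — LHS = 3, RHS = 2·√(2) ≈ 2.828.
B: holds — e.g. at (2, 3), both sides equal 36.
C: fails at (2, 4) — LHS = 2·√(5) ≈ 4.472, RHS = 6.

Answer: B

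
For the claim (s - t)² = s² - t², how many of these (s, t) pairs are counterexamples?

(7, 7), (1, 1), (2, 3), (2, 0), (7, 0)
Testing each pair:
(7, 7): LHS = 0, RHS = 0 → satisfies claim
(1, 1): LHS = 0, RHS = 0 → satisfies claim
(2, 3): LHS = 1, RHS = -5 → counterexample
(2, 0): LHS = 4, RHS = 4 → satisfies claim
(7, 0): LHS = 49, RHS = 49 → satisfies claim

That makes 1 counterexample.

Answer: 1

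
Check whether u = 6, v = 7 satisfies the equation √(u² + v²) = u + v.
Fails

Substituting u = 6, v = 7:

LHS = √(6² + 7²) = √(85) ≈ 9.22
RHS = 6 + 7 = 13

LHS ≠ RHS, so the equation does not hold at this point.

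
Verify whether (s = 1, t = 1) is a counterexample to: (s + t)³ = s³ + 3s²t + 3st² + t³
Substituting s = 1, t = 1:
LHS = (1 + 1)³ = 8
RHS = 1³ + 3·1²·1 + 3·1·1² + 1³ = 8

The sides agree, so this pair does not disprove the claim.

Answer: No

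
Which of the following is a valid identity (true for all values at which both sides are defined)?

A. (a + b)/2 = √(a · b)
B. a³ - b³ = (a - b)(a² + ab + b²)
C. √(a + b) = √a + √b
B

A: fails at (6, 7) — LHS = 13/2, RHS = √(42) ≈ 6.481.
B: holds — e.g. at (1, 1), both sides equal 0.
C: fails at (2, 5) — LHS = √(7) ≈ 2.646, RHS = √(2) + √(5) ≈ 3.65.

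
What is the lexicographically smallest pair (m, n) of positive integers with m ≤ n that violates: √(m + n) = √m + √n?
Substituting (1, 1) into the claim:
LHS = √(1 + 1) = √(2) ≈ 1.414
RHS = √1 + √1 = 2

Since LHS ≠ RHS, this pair disproves the claim, and no lexicographically smaller pair (m ≤ n, positive integers) does.

For instance (2, 2) is also a counterexample (LHS = 2, RHS = 2·√(2) ≈ 2.828), but it's lexicographically larger.

Answer: (m, n) = (1, 1)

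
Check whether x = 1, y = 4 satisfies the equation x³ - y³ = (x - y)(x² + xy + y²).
Substituting x = 1, y = 4:

LHS = 1³ - 4³ = -63
RHS = (1 - 4)(1² + 1·4 + 4²) = -63

LHS = RHS, so the equation holds at this point.

Answer: Holds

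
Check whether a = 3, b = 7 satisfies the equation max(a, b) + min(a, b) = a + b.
Holds

Substituting a = 3, b = 7:

LHS = max(3, 7) + min(3, 7) = 10
RHS = 3 + 7 = 10

LHS = RHS, so the equation holds at this point.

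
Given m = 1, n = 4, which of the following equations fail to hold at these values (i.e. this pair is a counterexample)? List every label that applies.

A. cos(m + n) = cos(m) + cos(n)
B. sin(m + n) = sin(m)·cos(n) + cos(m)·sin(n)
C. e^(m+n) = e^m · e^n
Evaluating each claim at the given values:
A. LHS = cos(5) ≈ 0.2837, RHS = cos(4) + cos(1) ≈ -0.1133 → fails here (LHS ≠ RHS)
B. LHS = sin(5) ≈ -0.9589, RHS = sin(1)·cos(4) + sin(4)·cos(1) ≈ -0.9589 → holds here (LHS = RHS)
C. LHS = e^5 ≈ 148.4, RHS = e^5 ≈ 148.4 → holds here (LHS = RHS)

Answer: A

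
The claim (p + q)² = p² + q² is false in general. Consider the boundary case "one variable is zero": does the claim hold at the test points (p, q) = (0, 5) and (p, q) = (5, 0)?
At (0, 5): LHS = 25, RHS = 25 → equal
At (5, 0): LHS = 25, RHS = 25 → equal

So the claim does hold at both of these boundary points, even though it is not an identity.

Answer: Yes, holds at both test points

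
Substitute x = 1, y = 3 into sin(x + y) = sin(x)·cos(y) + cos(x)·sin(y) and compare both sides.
LHS = sin(1 + 3) = sin(4) ≈ -0.7568
RHS = sin(1)·cos(3) + cos(1)·sin(3) = sin(1)·cos(3) + sin(3)·cos(1) ≈ -0.7568

LHS = RHS: the two sides agree.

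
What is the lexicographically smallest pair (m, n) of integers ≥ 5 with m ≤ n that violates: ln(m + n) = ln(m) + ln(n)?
(m, n) = (5, 5)

Substituting (5, 5) into the claim:
LHS = ln(5 + 5) = ln(10) ≈ 2.303
RHS = ln(5) + ln(5) = 2·ln(5) ≈ 3.219

Since LHS ≠ RHS, this pair disproves the claim, and no lexicographically smaller pair (m ≤ n, integers ≥ 5) does.

For instance (10, 12) is also a counterexample (LHS = ln(22) ≈ 3.091, RHS = ln(10) + ln(12) ≈ 4.787), but it's lexicographically larger.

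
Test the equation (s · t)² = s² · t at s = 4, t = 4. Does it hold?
Fails

Substituting s = 4, t = 4:

LHS = (4 · 4)² = 256
RHS = 4² · 4 = 64

LHS ≠ RHS, so the equation does not hold at this point.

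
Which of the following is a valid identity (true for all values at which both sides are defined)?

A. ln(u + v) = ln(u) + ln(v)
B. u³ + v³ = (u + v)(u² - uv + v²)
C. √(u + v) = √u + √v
A: fails at (1, 2) — LHS = ln(3) ≈ 1.099, RHS = ln(2) ≈ 0.6931.
B: holds — e.g. at (4, 4), both sides equal 128.
C: fails at (2, 5) — LHS = √(7) ≈ 2.646, RHS = √(2) + √(5) ≈ 3.65.

Answer: B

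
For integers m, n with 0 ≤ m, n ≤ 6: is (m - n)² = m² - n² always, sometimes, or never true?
Sometimes true

It holds at (m, n) = (2, 0) (both sides equal 4), but fails at (m, n) = (5, 6) (LHS = 1, RHS = -11).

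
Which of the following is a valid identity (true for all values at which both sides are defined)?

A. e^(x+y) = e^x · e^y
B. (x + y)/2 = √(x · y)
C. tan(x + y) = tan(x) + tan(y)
A: holds — e.g. at (5, 5), both sides equal e^10 ≈ 22026.5.
B: fails at (3, 5) — LHS = 4, RHS = √(15) ≈ 3.873.
C: fails at (1, 4) — LHS = tan(5) ≈ -3.381, RHS = tan(4) + tan(1) ≈ 2.715.

Answer: A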